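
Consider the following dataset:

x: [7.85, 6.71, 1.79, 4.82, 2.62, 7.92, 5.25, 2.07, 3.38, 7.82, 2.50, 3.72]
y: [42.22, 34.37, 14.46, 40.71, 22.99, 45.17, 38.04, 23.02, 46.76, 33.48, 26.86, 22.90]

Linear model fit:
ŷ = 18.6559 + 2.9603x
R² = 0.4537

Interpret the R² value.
The model explains 45.37% of the variance in y (R² = 0.4537), leaving 54.63% unexplained; the fit is moderate.

R² (coefficient of determination) measures the proportion of variance in y explained by the regression model.

Here R² = 0.4537:
- Explained: 45.37% of the variation in y
- Unexplained (residual): 100% − 45.37% = 54.63%
- Rule of thumb (below 0.3 weak; 0.3 to below 0.7 moderate; 0.7 and above strong) → moderate

Equivalently, for simple linear regression R² = r², so |r| = √0.4537 ≈ 0.6736.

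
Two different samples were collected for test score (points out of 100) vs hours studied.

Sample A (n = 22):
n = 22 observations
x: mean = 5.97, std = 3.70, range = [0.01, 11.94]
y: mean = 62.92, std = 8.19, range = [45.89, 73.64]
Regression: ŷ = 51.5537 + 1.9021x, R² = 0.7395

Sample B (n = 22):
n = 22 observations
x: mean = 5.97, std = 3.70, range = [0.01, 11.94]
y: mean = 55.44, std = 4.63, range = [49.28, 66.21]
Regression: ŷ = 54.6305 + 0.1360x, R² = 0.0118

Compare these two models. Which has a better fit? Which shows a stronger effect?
Model A has the better fit (R² = 0.7395 vs 0.0118). Model A shows the stronger effect (|β₁| = 1.9021 vs 0.1360).

Model Comparison:

Fit — compare R²:
- Model A: R² = 0.7395 → 73.95% of variance in test score explained
- Model B: R² = 0.0118 → 1.18% of variance in test score explained
- 0.7395 > 0.0118 → Model A has the better fit

Effect size (slope magnitude):
- Model A: β₁ = 1.9021 → predicted test score rises 1.9021 points per additional hour of study time
- Model B: β₁ = 0.1360 → predicted test score rises 0.1360 points per additional hour of study time
- |1.9021| > |0.1360| → Model A shows the stronger marginal effect

Notes:
- The two samples could reflect different populations, time periods, or measurement quality.
- A better fit (higher R²) doesn't necessarily mean a more important relationship.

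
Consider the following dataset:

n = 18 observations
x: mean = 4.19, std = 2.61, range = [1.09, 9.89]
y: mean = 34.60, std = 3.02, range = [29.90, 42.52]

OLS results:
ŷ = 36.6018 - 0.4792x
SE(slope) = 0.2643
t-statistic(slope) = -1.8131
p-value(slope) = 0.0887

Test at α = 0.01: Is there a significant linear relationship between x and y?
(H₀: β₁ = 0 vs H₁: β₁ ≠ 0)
Fail to reject H₀: p-value = 0.0887 ≥ α = 0.01. The linear relationship is not significant at the 1% level.

Hypothesis test for the slope coefficient:

H₀: β₁ = 0 (no linear relationship)
H₁: β₁ ≠ 0 (linear relationship exists)

Test statistic: t = β̂₁ / SE(β̂₁) = -0.4792 / 0.2643 = -1.8131

The p-value (0.0887) is the probability, under H₀, of a t-statistic at least as extreme as |t| = 1.8131 (two-sided, df = n − 2 = 16).

Decision rule: reject H₀ if p-value < α.
p-value = 0.0887 ≥ α = 0.01 → fail to reject H₀.

Conclusion: the linear association between x and y is not significant at the 1% level.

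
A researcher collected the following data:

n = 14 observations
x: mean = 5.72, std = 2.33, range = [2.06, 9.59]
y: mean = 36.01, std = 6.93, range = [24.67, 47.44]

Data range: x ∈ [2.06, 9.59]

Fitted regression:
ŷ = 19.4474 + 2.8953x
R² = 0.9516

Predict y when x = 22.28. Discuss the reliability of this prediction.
The equation gives ŷ = 83.9547; however x = 22.28 is 12.69 units above the observed range, so this extrapolated value should not be trusted.

Prediction calculation:
ŷ = 19.4474 + 2.8953 × 22.28
ŷ = 83.9547

Reliability:
- Data range: x ∈ [2.06, 9.59]
- Prediction point: x = 22.28 is 12.69 units above the observed range → this is EXTRAPOLATION, not interpolation

Why that matters here:
- R² describes fit only over the sampled x values; it says nothing about behaviour beyond them
- There are no observations near this x to validate the fitted line there

The R² = 0.9516 only validates the fit within [2.06, 9.59]; treat ŷ = 83.9547 with caution.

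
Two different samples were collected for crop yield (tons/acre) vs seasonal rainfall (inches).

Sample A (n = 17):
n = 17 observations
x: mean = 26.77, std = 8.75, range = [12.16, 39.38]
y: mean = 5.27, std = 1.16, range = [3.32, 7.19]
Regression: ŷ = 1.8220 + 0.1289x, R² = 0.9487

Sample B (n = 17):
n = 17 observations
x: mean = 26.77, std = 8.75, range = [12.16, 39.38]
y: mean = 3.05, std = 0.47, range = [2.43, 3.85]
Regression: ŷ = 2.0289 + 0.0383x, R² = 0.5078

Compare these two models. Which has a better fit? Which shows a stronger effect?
Model A has the better fit (R² = 0.9487 vs 0.5078). Model A shows the stronger effect (|β₁| = 0.1289 vs 0.0383).

Model Comparison:

Goodness of fit (R²):
- Model A: R² = 0.9487 → 94.87% of variance in crop yield explained
- Model B: R² = 0.5078 → 50.78% of variance in crop yield explained
- 0.9487 > 0.5078 → Model A has the better fit

Which has the larger per-inch effect? (|β₁|)
- Model A: β₁ = 0.1289 → predicted crop yield rises 0.1289 tons/acre per additional inch of rainfall
- Model B: β₁ = 0.0383 → predicted crop yield rises 0.0383 tons/acre per additional inch of rainfall
- |0.1289| > |0.0383| → Model A shows the stronger marginal effect

Note: A better fit (higher R²) doesn't necessarily mean a more important relationship.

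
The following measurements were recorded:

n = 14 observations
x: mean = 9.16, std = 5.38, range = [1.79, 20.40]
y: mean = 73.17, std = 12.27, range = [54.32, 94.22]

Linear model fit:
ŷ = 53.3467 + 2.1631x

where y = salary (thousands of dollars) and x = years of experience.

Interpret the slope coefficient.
On average, salary is about 2.1631 thousand dollars higher for every extra year of experience.

The slope β₁ = 2.1631 gives the rate at which the fitted salary changes with experience.

Interpretation:
- Experience up by 1 year → predicted salary increases by 2.1631 thousand dollars
- The effect is assumed constant over the observed range of x (linearity)

(β₀ = 53.3467 is the fitted value at x = 0 and is not part of the slope interpretation.)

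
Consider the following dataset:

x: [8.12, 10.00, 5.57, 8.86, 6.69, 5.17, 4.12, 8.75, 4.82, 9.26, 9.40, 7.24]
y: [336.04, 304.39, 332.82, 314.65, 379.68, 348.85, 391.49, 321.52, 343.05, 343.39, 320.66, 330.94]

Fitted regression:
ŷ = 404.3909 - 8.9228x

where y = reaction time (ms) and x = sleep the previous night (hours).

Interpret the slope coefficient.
On average, reaction time is about 8.9228 ms lower for every extra hour of sleep.

The slope β₁ = -8.9228 gives the rate at which the fitted reaction time changes with sleep.

Interpretation:
- Sleep up by 1 hour → predicted reaction time decreases by 8.9228 ms
- This is a linear approximation: the same per-unit change is assumed across the whole observed x range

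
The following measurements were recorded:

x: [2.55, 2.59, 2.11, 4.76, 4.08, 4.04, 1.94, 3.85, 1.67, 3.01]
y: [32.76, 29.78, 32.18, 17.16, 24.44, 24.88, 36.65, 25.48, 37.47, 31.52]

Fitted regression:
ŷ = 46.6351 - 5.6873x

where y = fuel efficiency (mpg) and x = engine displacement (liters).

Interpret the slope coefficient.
On average, fuel efficiency is about 5.6873 mpg lower for every extra liter of engine displacement.

β₁ = -5.6873 is the change in predicted fuel efficiency (mpg) per additional liter of engine displacement.

Interpretation:
- Engine displacement up by 1 liter → predicted fuel efficiency decreases by 5.6873 mpg
- This is a linear approximation: the same per-unit change is assumed across the whole observed x range
- The sign (−) gives the direction; the magnitude 5.6873 gives the size of the effect per liter

The intercept β₀ = 46.6351 is the predicted fuel efficiency when engine displacement = 0; since the smallest observed x is 1.67, this is an extrapolation and mainly anchors the line.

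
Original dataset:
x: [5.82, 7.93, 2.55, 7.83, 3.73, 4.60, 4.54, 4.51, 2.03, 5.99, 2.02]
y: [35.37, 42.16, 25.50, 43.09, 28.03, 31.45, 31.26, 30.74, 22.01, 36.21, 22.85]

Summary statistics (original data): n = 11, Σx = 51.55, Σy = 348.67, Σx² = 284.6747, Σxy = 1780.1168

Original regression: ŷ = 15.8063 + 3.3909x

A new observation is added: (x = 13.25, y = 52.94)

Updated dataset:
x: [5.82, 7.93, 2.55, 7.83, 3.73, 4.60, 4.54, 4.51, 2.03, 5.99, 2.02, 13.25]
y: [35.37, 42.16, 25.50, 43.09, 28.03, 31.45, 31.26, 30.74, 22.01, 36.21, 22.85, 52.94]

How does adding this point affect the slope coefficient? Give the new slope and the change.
The slope changes from 3.3909 to 2.8362 (change of -0.5547, or -16.4%).

x = 13.25 lies well outside the original x-range [2.02, 7.93] (x̄ ≈ 4.69), so this observation has high leverage and can move the slope substantially.

Step 1: Update the sums with the new point (n goes from 11 to 12)
Σx  = 51.55 + 13.25 = 64.80
Σy  = 348.67 + 52.94 = 401.61
Σx² = 284.6747 + 13.25² = 284.6747 + 175.5625 = 460.2372
Σxy = 1780.1168 + 13.25×52.94 = 1780.1168 + 701.4550 = 2481.5718

Step 2: Recompute the slope with b₁ = (nΣxy − ΣxΣy) / (nΣx² − (Σx)²)
Numerator   = 12×2481.5718 − 64.80×401.61 = 29778.8616 − 26024.3280 = 3754.5336
Denominator = 12×460.2372 − 64.80² = 5522.8464 − 4199.0400 = 1323.8064
b₁(new) = 3754.5336 / 1323.8064 = 2.8362

(Same formula on the original sums: (11×1780.1168 − 51.55×348.67) / (11×284.6747 − 51.55²) = 1607.3463 / 474.0192 = 3.3909, matching the given fit.)

Step 3: Change in slope
Δβ₁ = 2.8362 − 3.3909 = -0.5547
Relative change = -0.5547 / 3.3909 × 100% = -16.4%
→ the slope decreases when the point is added.

A high-leverage point only changes the slope if it is off the original line; here y = 52.94 is below the original trend, so the slope decreases.
In practice: examine leverage (hᵢ) and Cook's distance rather than deleting it automatically.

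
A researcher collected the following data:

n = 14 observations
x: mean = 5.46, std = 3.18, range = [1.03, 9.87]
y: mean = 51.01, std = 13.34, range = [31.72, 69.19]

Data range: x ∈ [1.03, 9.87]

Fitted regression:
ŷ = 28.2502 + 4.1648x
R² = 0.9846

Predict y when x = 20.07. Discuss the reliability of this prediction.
ŷ = 111.8377 (extrapolation — x = 20.07 lies outside [1.03, 9.87], so reliability is low).

Prediction calculation:
ŷ = 28.2502 + 4.1648 × 20.07
ŷ = 111.8377

Reliability:
- Data range: x ∈ [1.03, 9.87]
- Prediction point: x = 20.07 is 10.20 units above the observed range → this is EXTRAPOLATION, not interpolation

Why that matters here:
- Real relationships often flatten, saturate, or turn nonlinear at extremes
- The linear relationship may not hold outside the observed range
- The standard error of prediction grows with (x − x̄)², and x = 20.07 is far from x̄ = 5.46

The R² = 0.9846 only validates the fit within [1.03, 9.87]; treat ŷ = 111.8377 with caution.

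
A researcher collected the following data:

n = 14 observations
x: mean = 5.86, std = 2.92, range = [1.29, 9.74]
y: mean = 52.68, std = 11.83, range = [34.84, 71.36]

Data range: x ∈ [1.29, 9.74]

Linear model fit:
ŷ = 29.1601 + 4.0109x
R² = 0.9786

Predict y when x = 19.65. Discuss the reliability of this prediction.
The equation gives ŷ = 107.9743; however x = 19.65 is 9.91 units above the observed range, so this extrapolated value should not be trusted.

Prediction calculation:
ŷ = 29.1601 + 4.0109 × 19.65
ŷ = 107.9743

Reliability:
- Data range: x ∈ [1.29, 9.74]
- Prediction point: x = 19.65 is 9.91 units above the observed range → this is EXTRAPOLATION, not interpolation

Why that matters here:
- The standard error of prediction grows with (x − x̄)², and x = 19.65 is far from x̄ = 5.86
- Real relationships often flatten, saturate, or turn nonlinear at extremes
- There are no observations near this x to validate the fitted line there

Report the number if required, but flag clearly that it is an extrapolation.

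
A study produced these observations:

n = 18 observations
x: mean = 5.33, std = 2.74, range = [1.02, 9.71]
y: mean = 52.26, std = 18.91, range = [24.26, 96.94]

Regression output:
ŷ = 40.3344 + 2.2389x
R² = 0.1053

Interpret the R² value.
The model explains 10.53% of the variance in y (R² = 0.1053), leaving 89.47% unexplained; the fit is weak.

The coefficient of determination R² is the fraction of the total variation in y that the fitted line accounts for.

Here R² = 0.1053:
- Explained: 10.53% of the variation in y
- Unexplained (residual): 100% − 10.53% = 89.47%
- Rule of thumb (below 0.3 weak; 0.3 to below 0.7 moderate; 0.7 and above strong) → weak

Calculation: R² = 1 − (SS_res / SS_tot), where SS_res is the sum of squared residuals and SS_tot the total sum of squares.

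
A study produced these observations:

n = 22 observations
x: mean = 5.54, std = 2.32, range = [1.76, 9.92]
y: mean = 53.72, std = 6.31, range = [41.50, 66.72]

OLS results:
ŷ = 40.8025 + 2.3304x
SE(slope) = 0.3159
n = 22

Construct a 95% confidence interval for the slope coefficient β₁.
The 95% CI for β₁ is (1.6714, 2.9894)

Confidence interval for the slope:

The 95% CI for β₁ is: β̂₁ ± t*(α/2, n-2) × SE(β̂₁)

Step 1: Find critical t-value
- Confidence level = 0.95
- Degrees of freedom = n - 2 = 22 - 2 = 20
- t*(α/2, 20) = 2.0860

Step 2: Calculate margin of error
Margin = 2.0860 × 0.3159 = 0.6590

Step 3: Construct interval
CI = 2.3304 ± 0.6590
CI = (1.6714, 2.9894)

Interpretation: intervals built this way capture the true β₁ in 95% of repeated samples; here the plausible range for the per-unit effect of x on y is 1.6714 to 2.9894.
Since 0 is outside the interval, a two-sided test at α = 0.05 would reject H₀: β₁ = 0.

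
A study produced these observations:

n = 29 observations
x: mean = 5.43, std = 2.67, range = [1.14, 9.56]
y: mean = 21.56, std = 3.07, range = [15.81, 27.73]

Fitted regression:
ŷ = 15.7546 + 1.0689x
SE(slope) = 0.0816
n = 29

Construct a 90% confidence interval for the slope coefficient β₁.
The 90% CI for β₁ is (0.9299, 1.2079)

Confidence interval for the slope:

The 90% CI for β₁ is: β̂₁ ± t*(α/2, n-2) × SE(β̂₁)

Step 1: Find critical t-value
- Confidence level = 0.9
- Degrees of freedom = n - 2 = 29 - 2 = 27
- t*(α/2, 27) = 1.7033

Step 2: Calculate margin of error
Margin = 1.7033 × 0.0816 = 0.1390

Step 3: Construct interval
CI = 1.0689 ± 0.1390
CI = (0.9299, 1.2079)

Interpretation: each one-unit increase in x is associated with a change in mean y of between 0.9299 and 1.2079, with 90% confidence.
The interval does not include 0, suggesting a significant linear relationship.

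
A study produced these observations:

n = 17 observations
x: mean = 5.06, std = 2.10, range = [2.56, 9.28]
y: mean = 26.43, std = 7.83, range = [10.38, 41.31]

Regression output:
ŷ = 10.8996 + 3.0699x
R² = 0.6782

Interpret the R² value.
The model explains 67.82% of the variance in y (R² = 0.6782), leaving 32.18% unexplained; the fit is moderate.

R² (coefficient of determination) measures the proportion of variance in y explained by the regression model.

Here R² = 0.6782:
- Explained: 67.82% of the variation in y
- Unexplained (residual): 100% − 67.82% = 32.18%
- Rule of thumb (below 0.3 weak; 0.3 to below 0.7 moderate; 0.7 and above strong) → moderate

Equivalently, for simple linear regression R² = r², so |r| = √0.6782 ≈ 0.8235.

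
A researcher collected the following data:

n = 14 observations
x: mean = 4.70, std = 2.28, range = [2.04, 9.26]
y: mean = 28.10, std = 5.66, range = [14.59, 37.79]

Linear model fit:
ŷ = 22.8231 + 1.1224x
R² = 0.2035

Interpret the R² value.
The model explains 20.35% of the variance in y (R² = 0.2035), leaving 79.65% unexplained; the fit is weak.

R² (coefficient of determination) measures the proportion of variance in y explained by the regression model.

Here R² = 0.2035:
- Explained: 20.35% of the variation in y
- Unexplained (residual): 100% − 20.35% = 79.65%
- Rule of thumb (below 0.3 weak; 0.3 to below 0.7 moderate; 0.7 and above strong) → weak

Note: R² never decreases when predictors are added, so it should not be used alone to compare models of different size.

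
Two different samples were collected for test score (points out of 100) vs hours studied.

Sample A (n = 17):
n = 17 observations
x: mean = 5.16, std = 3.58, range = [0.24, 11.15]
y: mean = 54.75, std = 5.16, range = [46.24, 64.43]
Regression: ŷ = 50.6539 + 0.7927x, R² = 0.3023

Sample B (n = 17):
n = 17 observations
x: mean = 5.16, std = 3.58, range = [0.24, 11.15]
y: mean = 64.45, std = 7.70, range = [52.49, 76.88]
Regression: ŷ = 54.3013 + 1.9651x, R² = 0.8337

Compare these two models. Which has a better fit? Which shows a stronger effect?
Model B has the better fit (R² = 0.8337 vs 0.3023). Model B shows the stronger effect (|β₁| = 1.9651 vs 0.7927).

Model Comparison:

Fit — compare R²:
- Model A: R² = 0.3023 → 30.23% of variance in test score explained
- Model B: R² = 0.8337 → 83.37% of variance in test score explained
- 0.8337 > 0.3023 → Model B has the better fit

Strength of effect — compare |β₁|:
- Model A: β₁ = 0.7927 → predicted test score rises 0.7927 points per additional hour of study time
- Model B: β₁ = 1.9651 → predicted test score rises 1.9651 points per additional hour of study time
- |0.7927| < |1.9651| → Model B shows the stronger marginal effect

Note: A steeper slope doesn't make a better model if the scatter around the line is large.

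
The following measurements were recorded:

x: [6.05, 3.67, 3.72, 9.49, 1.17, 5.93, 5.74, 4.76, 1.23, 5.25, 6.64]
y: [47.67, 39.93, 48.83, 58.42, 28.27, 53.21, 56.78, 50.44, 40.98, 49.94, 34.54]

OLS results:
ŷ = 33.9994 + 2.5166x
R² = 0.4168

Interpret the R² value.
About 41.68% of the variability in y is accounted for by the regression on x (R² = 0.4168) — a moderate linear fit.

R² = 1 − SS_res/SS_tot compares the residual scatter to the total scatter of y about its mean.

Here R² = 0.4168:
- Explained: 41.68% of the variation in y
- Unexplained (residual): 100% − 41.68% = 58.32%
- Rule of thumb (below 0.3 weak; 0.3 to below 0.7 moderate; 0.7 and above strong) → moderate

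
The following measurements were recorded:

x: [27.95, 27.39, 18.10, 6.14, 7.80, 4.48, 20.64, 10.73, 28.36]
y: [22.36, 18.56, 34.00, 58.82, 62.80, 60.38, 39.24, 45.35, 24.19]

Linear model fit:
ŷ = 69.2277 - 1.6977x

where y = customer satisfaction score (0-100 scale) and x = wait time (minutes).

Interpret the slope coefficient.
For each additional minute of wait time, predicted satisfaction score decreases by approximately 1.6977 points.

The slope coefficient β₁ = -1.6977 represents the marginal effect of wait time on satisfaction score.

Interpretation:
- Wait time up by 1 minute → predicted satisfaction score decreases by 1.6977 points
- This is a linear approximation: the same per-unit change is assumed across the whole observed x range

(β₀ = 69.2277 is the fitted value at x = 0 and is not part of the slope interpretation.)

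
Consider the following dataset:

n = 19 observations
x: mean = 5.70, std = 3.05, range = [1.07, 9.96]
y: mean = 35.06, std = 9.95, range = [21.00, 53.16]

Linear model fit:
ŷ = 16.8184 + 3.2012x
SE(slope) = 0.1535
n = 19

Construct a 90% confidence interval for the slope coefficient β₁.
The 90% CI for β₁ is (2.9342, 3.4682)

Confidence interval for the slope:

The 90% CI for β₁ is: β̂₁ ± t*(α/2, n-2) × SE(β̂₁)

Step 1: Find critical t-value
- Confidence level = 0.9
- Degrees of freedom = n - 2 = 19 - 2 = 17
- t*(α/2, 17) = 1.7396

Step 2: Calculate margin of error
Margin = 1.7396 × 0.1535 = 0.2670

Step 3: Construct interval
CI = 3.2012 ± 0.2670
CI = (2.9342, 3.4682)

Interpretation: intervals built this way capture the true β₁ in 90% of repeated samples; here the plausible range for the per-unit effect of x on y is 2.9342 to 3.4682.
The interval does not include 0, suggesting a significant linear relationship.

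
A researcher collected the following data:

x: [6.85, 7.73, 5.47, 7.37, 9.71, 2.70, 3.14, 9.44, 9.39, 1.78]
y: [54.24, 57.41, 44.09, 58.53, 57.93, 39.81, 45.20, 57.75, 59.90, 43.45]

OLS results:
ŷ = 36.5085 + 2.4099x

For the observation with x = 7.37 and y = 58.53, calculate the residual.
Residual = 4.2605

The residual is the difference between the actual value and the predicted value:

Residual = y - ŷ

Step 1: Calculate predicted value
ŷ = 36.5085 + 2.4099 × 7.37
ŷ = 54.2695

Step 2: Calculate residual
Residual = 58.53 - 54.2695
Residual = 4.2605

Interpretation: the model underestimates the actual value by 4.2605 at this point (positive residual → observation lies above the fitted line).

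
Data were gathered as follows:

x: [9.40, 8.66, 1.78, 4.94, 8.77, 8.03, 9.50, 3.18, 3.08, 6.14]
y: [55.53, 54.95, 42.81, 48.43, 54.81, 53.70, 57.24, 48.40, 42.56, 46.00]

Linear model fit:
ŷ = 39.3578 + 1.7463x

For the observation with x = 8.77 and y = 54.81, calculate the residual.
Residual = 0.1371

The residual is the difference between the actual value and the predicted value:

Residual = y - ŷ

Step 1: Calculate predicted value
ŷ = 39.3578 + 1.7463 × 8.77
ŷ = 54.6729

Step 2: Calculate residual
Residual = 54.81 - 54.6729
Residual = 0.1371

Sign check: y > ŷ, so the point is above the line and the fit underestimates here.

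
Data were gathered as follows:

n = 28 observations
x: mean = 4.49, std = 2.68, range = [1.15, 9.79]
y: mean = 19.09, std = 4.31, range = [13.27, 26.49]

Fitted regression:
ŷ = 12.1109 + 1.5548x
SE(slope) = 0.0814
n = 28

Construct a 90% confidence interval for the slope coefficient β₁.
The 90% CI for β₁ is (1.4160, 1.6936)

Confidence interval for the slope:

The 90% CI for β₁ is: β̂₁ ± t*(α/2, n-2) × SE(β̂₁)

Step 1: Find critical t-value
- Confidence level = 0.9
- Degrees of freedom = n - 2 = 28 - 2 = 26
- t*(α/2, 26) = 1.7056

Step 2: Calculate margin of error
Margin = 1.7056 × 0.0814 = 0.1388

Step 3: Construct interval
CI = 1.5548 ± 0.1388
CI = (1.4160, 1.6936)

Interpretation: each one-unit increase in x is associated with a change in mean y of between 1.4160 and 1.6936, with 90% confidence.
Both endpoints are positive, so the data support a genuinely positive slope at this confidence level.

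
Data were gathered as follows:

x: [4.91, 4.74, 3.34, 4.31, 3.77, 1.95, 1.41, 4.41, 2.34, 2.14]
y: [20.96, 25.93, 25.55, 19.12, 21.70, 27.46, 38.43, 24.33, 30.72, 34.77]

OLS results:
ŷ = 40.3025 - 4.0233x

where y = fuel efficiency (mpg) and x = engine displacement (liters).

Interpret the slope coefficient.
An increase of one liter in engine displacement is associated with a 4.0233 mpg decrease in predicted fuel efficiency.

β₁ = -4.0233 is the change in predicted fuel efficiency (mpg) per additional liter of engine displacement.

Interpretation:
- Engine displacement up by 1 liter → predicted fuel efficiency decreases by 4.0233 mpg
- This is a linear approximation: the same per-unit change is assumed across the whole observed x range
- The sign (−) gives the direction; the magnitude 4.0233 gives the size of the effect per liter

The intercept β₀ = 40.3025 is the predicted fuel efficiency when engine displacement = 0; since the smallest observed x is 1.41, this is an extrapolation and mainly anchors the line.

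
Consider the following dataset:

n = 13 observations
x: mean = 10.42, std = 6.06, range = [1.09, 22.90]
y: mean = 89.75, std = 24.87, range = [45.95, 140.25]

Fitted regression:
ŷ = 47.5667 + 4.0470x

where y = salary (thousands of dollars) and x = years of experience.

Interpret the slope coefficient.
For each additional year of experience, predicted salary increases by approximately 4.0470 thousand dollars.

The slope coefficient β₁ = 4.0470 represents the marginal effect of experience on salary.

Interpretation:
- Experience up by 1 year → predicted salary increases by 4.0470 thousand dollars
- This is a linear approximation: the same per-unit change is assumed across the whole observed x range
- The sign (+) gives the direction; the magnitude 4.0470 gives the size of the effect per year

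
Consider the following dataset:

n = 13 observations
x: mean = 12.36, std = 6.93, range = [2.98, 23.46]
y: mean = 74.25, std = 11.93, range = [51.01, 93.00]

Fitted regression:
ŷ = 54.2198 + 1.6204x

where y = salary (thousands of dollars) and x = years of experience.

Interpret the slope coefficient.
An increase of one year in experience is associated with a 1.6204 thousand dollars increase in predicted salary.

The slope coefficient β₁ = 1.6204 represents the marginal effect of experience on salary.

Interpretation:
- Experience up by 1 year → predicted salary increases by 1.6204 thousand dollars
- This is a linear approximation: the same per-unit change is assumed across the whole observed x range

(β₀ = 54.2198 is the fitted value at x = 0 and is not part of the slope interpretation.)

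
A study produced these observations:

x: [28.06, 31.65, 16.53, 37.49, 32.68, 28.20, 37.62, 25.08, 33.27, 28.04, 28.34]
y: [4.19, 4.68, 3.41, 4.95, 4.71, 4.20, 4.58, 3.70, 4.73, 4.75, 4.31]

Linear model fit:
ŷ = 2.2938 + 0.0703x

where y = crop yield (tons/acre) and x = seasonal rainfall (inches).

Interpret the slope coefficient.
On average, crop yield is about 0.0703 tons/acre higher for every extra inch of rainfall.

β₁ = 0.0703 is the change in predicted crop yield (tons/acre) per additional inch of rainfall.

Interpretation:
- Rainfall up by 1 inch → predicted crop yield increases by 0.0703 tons/acre
- This is a linear approximation: the same per-unit change is assumed across the whole observed x range
- The slope describes association in these data, not necessarily a causal effect

(β₀ = 2.2938 is the fitted value at x = 0 and is not part of the slope interpretation.)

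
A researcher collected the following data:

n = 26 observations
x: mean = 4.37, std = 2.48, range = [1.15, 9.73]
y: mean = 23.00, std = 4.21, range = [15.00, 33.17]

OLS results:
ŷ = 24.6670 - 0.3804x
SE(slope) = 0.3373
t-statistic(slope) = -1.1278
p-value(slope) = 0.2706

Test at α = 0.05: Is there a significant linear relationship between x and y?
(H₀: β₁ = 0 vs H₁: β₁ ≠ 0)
Since p-value = 0.2706 ≥ α = 0.05, fail to reject H₀ — the slope is not significantly different from 0.

Hypothesis test for the slope coefficient:

H₀: β₁ = 0 (no linear relationship)
H₁: β₁ ≠ 0 (linear relationship exists)

Test statistic: t = β̂₁ / SE(β̂₁) = -0.3804 / 0.3373 = -1.1278

The p-value (0.2706) is the probability, under H₀, of a t-statistic at least as extreme as |t| = 1.1278 (two-sided, df = n − 2 = 24).

Decision rule: reject H₀ if p-value < α.
p-value = 0.2706 ≥ α = 0.05 → fail to reject H₀.

Conclusion: the linear association between x and y is not significant at the 5% level.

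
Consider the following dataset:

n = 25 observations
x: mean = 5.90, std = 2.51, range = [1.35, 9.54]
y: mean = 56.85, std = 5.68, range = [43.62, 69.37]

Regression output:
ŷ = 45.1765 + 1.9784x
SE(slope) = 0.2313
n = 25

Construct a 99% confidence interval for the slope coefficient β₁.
The 99% CI for β₁ is (1.3291, 2.6277)

Confidence interval for the slope:

The 99% CI for β₁ is: β̂₁ ± t*(α/2, n-2) × SE(β̂₁)

Step 1: Find critical t-value
- Confidence level = 0.99
- Degrees of freedom = n - 2 = 25 - 2 = 23
- t*(α/2, 23) = 2.8073

Step 2: Calculate margin of error
Margin = 2.8073 × 0.2313 = 0.6493

Step 3: Construct interval
CI = 1.9784 ± 0.6493
CI = (1.3291, 2.6277)

Interpretation: We are 99% confident that the true slope β₁ lies between 1.3291 and 2.6277.
Since 0 is outside the interval, a two-sided test at α = 0.01 would reject H₀: β₁ = 0.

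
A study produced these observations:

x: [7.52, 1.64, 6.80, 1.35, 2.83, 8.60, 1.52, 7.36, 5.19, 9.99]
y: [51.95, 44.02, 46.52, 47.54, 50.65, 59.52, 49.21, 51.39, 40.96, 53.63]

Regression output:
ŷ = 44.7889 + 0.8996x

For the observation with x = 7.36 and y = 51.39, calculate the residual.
Residual = -0.0200

The residual is the difference between the actual value and the predicted value:

Residual = y - ŷ

Step 1: Calculate predicted value
ŷ = 44.7889 + 0.8996 × 7.36
ŷ = 51.4100

Step 2: Calculate residual
Residual = 51.39 - 51.4100
Residual = -0.0200

The residual is negative, so the observed y = 51.39 sits below the regression line (the line overestimates it by 0.0200).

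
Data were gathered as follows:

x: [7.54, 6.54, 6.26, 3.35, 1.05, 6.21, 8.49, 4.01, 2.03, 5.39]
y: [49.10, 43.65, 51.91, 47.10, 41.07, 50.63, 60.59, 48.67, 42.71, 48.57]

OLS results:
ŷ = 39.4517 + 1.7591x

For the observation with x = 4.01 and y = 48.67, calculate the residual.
Residual = 2.1643

The residual is the difference between the actual value and the predicted value:

Residual = y - ŷ

Step 1: Calculate predicted value
ŷ = 39.4517 + 1.7591 × 4.01
ŷ = 46.5057

Step 2: Calculate residual
Residual = 48.67 - 46.5057
Residual = 2.1643

Sign check: y > ŷ, so the point is above the line and the fit underestimates here.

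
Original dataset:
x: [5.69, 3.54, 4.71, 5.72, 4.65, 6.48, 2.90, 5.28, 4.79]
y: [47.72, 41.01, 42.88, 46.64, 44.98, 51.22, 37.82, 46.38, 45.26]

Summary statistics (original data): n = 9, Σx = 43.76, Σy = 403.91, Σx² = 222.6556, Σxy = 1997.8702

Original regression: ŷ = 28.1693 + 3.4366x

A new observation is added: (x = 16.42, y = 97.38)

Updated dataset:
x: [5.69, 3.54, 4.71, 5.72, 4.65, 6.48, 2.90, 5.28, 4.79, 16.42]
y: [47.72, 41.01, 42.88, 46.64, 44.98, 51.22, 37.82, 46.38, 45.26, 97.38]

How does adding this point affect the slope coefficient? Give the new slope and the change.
New slope β₁ = 4.4585 versus 3.4366 before: a change of +1.0219 (+29.7%).

x = 16.42 lies well outside the original x-range [2.90, 6.48] (x̄ ≈ 4.86), so this observation has high leverage and can move the slope substantially.

Step 1: Update the sums with the new point (n goes from 9 to 10)
Σx  = 43.76 + 16.42 = 60.18
Σy  = 403.91 + 97.38 = 501.29
Σx² = 222.6556 + 16.42² = 222.6556 + 269.6164 = 492.2720
Σxy = 1997.8702 + 16.42×97.38 = 1997.8702 + 1598.9796 = 3596.8498

Step 2: Recompute the slope with b₁ = (nΣxy − ΣxΣy) / (nΣx² − (Σx)²)
Numerator   = 10×3596.8498 − 60.18×501.29 = 35968.4980 − 30167.6322 = 5800.8658
Denominator = 10×492.2720 − 60.18² = 4922.7200 − 3621.6324 = 1301.0876
b₁(new) = 5800.8658 / 1301.0876 = 4.4585

(Same formula on the original sums: (9×1997.8702 − 43.76×403.91) / (9×222.6556 − 43.76²) = 305.7302 / 88.9628 = 3.4366, matching the given fit.)

Step 3: Change in slope
Δβ₁ = 4.4585 − 3.4366 = +1.0219
Relative change = +1.0219 / 3.4366 × 100% = +29.7%
→ the slope increases when the point is added.

A high-leverage point only changes the slope if it is off the original line; here y = 97.38 is above the original trend, so the slope increases.
In practice: investigate whether it comes from the same population as the rest of the sample; examine leverage (hᵢ) and Cook's distance rather than deleting it automatically.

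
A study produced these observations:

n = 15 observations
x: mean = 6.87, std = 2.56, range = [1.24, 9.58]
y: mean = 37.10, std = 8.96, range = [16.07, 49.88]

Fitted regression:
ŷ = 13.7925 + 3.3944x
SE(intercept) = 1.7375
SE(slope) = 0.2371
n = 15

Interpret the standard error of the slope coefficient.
SE(β̂₁) = 0.2371 is the estimated standard deviation of the slope estimate across repeated samples; relative to β̂₁ = 3.3944 that is 7.0%, a precise estimate.

SE(β̂₁) = 0.2371 says: if we drew many samples of n = 15 from the same population and refit each time, the fitted slopes would scatter with a standard deviation of roughly 0.2371 around the true β₁.

Relative precision:
- SE / |β̂₁| = 0.2371 / 3.3944 = 7.0%
- Rule of thumb (under 20%: precise; 20% to under 50%: moderately precise; 50% or more: imprecise) → precise

Rough 95% range (±2 SE): 3.3944 ± 0.4742 → (2.9202, 3.8686).

What drives SE(β̂₁): wider spread of x values → smaller SE.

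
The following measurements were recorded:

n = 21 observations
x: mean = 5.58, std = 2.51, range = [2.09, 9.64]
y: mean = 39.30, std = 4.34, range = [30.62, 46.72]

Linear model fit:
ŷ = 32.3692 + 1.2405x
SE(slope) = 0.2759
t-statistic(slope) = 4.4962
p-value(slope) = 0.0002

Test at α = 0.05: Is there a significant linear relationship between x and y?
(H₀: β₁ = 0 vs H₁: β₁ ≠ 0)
Reject H₀: p-value = 0.0002 < α = 0.05. The linear relationship is significant at the 5% level.

Hypothesis test for the slope coefficient:

H₀: β₁ = 0 (no linear relationship)
H₁: β₁ ≠ 0 (linear relationship exists)

Test statistic: t = β̂₁ / SE(β̂₁) = 1.2405 / 0.2759 = 4.4962

p = 0.0002: how often a slope estimate this far from 0 (in SE units) would arise by chance if β₁ were truly 0.

Decision rule: reject H₀ if p-value < α.
p-value = 0.0002 < α = 0.05 → reject H₀.

There is sufficient evidence at the 5% significance level to conclude that a linear relationship exists between x and y.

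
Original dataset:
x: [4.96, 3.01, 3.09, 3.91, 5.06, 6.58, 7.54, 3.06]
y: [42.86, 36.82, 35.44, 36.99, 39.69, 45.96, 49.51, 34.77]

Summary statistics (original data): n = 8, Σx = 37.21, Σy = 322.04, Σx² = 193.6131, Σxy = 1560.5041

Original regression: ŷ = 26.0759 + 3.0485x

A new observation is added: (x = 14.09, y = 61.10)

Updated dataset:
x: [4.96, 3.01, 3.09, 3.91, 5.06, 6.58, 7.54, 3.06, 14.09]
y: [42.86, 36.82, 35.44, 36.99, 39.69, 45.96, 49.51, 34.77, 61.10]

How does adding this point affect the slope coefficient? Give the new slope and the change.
The slope changes from 3.0485 to 2.3815 (change of -0.6670, or -21.9%).

The new point has HIGH LEVERAGE: x = 14.09 is far from the original mean x̄ = 37.21/8 ≈ 4.65 (original range [3.01, 7.54]).

Step 1: Update the sums with the new point (n goes from 8 to 9)
Σx  = 37.21 + 14.09 = 51.30
Σy  = 322.04 + 61.10 = 383.14
Σx² = 193.6131 + 14.09² = 193.6131 + 198.5281 = 392.1412
Σxy = 1560.5041 + 14.09×61.10 = 1560.5041 + 860.8990 = 2421.4031

Step 2: Recompute the slope with b₁ = (nΣxy − ΣxΣy) / (nΣx² − (Σx)²)
Numerator   = 9×2421.4031 − 51.30×383.14 = 21792.6279 − 19655.0820 = 2137.5459
Denominator = 9×392.1412 − 51.30² = 3529.2708 − 2631.6900 = 897.5808
b₁(new) = 2137.5459 / 897.5808 = 2.3815

(Same formula on the original sums: (8×1560.5041 − 37.21×322.04) / (8×193.6131 − 37.21²) = 500.9244 / 164.3207 = 3.0485, matching the given fit.)

Step 3: Change in slope
Δβ₁ = 2.3815 − 3.0485 = -0.6670
Relative change = -0.6670 / 3.0485 × 100% = -21.9%
→ the slope decreases when the point is added.

A high-leverage point only changes the slope if it is off the original line; here y = 61.10 is below the original trend, so the slope decreases.
In practice: check such a point for data-entry or measurement error; examine leverage (hᵢ) and Cook's distance rather than deleting it automatically.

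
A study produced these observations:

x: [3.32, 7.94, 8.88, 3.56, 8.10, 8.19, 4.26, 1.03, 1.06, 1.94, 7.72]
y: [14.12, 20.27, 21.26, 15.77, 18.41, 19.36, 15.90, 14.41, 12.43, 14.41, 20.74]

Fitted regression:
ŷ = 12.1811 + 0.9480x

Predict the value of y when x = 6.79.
ŷ = 18.6180

Plug x = 6.79 into the fitted line:

ŷ = 12.1811 + 0.9480 × 6.79
ŷ = 12.1811 + 6.4369
ŷ = 18.6180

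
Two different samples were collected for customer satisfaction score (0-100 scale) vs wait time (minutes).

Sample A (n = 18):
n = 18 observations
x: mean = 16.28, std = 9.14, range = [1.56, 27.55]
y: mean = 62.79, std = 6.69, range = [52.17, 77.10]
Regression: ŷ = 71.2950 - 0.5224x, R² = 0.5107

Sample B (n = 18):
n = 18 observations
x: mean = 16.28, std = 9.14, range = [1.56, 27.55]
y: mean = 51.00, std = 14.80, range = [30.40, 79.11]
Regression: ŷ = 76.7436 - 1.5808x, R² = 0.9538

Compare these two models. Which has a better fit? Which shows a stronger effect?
Model B has the better fit (R² = 0.9538 vs 0.5107). Model B shows the stronger effect (|β₁| = 1.5808 vs 0.5224).

Model Comparison:

Goodness of fit (R²):
- Model A: R² = 0.5107 → 51.07% of variance in satisfaction score explained
- Model B: R² = 0.9538 → 95.38% of variance in satisfaction score explained
- 0.9538 > 0.5107 → Model B has the better fit

Strength of effect — compare |β₁|:
- Model A: β₁ = -0.5224 → predicted satisfaction score falls 0.5224 points per additional minute of wait time
- Model B: β₁ = -1.5808 → predicted satisfaction score falls 1.5808 points per additional minute of wait time
- |-0.5224| < |-1.5808| → Model B shows the stronger marginal effect

Note: A better fit (higher R²) doesn't necessarily mean a more important relationship.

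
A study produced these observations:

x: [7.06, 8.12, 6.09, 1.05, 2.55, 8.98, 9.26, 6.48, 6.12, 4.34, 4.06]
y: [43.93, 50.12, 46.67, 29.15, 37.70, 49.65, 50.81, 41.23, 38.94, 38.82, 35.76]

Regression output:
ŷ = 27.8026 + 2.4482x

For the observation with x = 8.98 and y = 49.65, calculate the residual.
Residual = -0.1374

The residual is the difference between the actual value and the predicted value:

Residual = y - ŷ

Step 1: Calculate predicted value
ŷ = 27.8026 + 2.4482 × 8.98
ŷ = 49.7874

Step 2: Calculate residual
Residual = 49.65 - 49.7874
Residual = -0.1374

Interpretation: the model overestimates the actual value by 0.1374 at this point (negative residual → observation lies below the fitted line).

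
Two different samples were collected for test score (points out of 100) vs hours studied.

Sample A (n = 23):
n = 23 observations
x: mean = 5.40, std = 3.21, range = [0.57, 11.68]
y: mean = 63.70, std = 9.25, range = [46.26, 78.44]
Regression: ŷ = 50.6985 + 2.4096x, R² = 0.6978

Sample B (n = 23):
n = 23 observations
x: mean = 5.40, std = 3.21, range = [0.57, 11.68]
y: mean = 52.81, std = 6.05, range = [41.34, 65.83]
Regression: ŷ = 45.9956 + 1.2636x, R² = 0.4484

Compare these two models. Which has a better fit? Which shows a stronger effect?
Model A has the better fit (R² = 0.6978 vs 0.4484). Model A shows the stronger effect (|β₁| = 2.4096 vs 1.2636).

Model Comparison:

Fit — compare R²:
- Model A: R² = 0.6978 → 69.78% of variance in test score explained
- Model B: R² = 0.4484 → 44.84% of variance in test score explained
- 0.6978 > 0.4484 → Model A has the better fit

Strength of effect — compare |β₁|:
- Model A: β₁ = 2.4096 → predicted test score rises 2.4096 points per additional hour of study time
- Model B: β₁ = 1.2636 → predicted test score rises 1.2636 points per additional hour of study time
- |2.4096| > |1.2636| → Model A shows the stronger marginal effect

Notes:
- A steeper slope doesn't make a better model if the scatter around the line is large.
- The two samples could reflect different populations, time periods, or measurement quality.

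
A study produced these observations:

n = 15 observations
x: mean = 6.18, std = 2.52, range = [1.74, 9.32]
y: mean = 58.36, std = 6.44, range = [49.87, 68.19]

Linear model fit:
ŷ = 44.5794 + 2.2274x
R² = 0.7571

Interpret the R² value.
About 75.71% of the variability in y is accounted for by the regression on x (R² = 0.7571) — a strong linear fit.

R² = 1 − SS_res/SS_tot compares the residual scatter to the total scatter of y about its mean.

Here R² = 0.7571:
- Explained: 75.71% of the variation in y
- Unexplained (residual): 100% − 75.71% = 24.29%
- Rule of thumb (below 0.3 weak; 0.3 to below 0.7 moderate; 0.7 and above strong) → strong

Note: R² never decreases when predictors are added, so it should not be used alone to compare models of different size.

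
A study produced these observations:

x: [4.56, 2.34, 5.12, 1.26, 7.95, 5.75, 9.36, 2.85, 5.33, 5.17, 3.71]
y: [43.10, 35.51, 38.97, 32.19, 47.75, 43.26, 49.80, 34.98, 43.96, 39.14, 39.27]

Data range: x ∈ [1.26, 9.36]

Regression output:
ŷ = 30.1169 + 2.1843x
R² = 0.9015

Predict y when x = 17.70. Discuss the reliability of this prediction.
ŷ = 68.7790 (extrapolation — x = 17.70 lies outside [1.26, 9.36], so reliability is low).

Prediction calculation:
ŷ = 30.1169 + 2.1843 × 17.70
ŷ = 68.7790

Reliability:
- Data range: x ∈ [1.26, 9.36]
- Prediction point: x = 17.70 is 8.34 units above the observed range → this is EXTRAPOLATION, not interpolation

Why that matters here:
- The standard error of prediction grows with (x − x̄)², and x = 17.70 is far from x̄ = 4.85
- There are no observations near this x to validate the fitted line there

The R² = 0.9015 only validates the fit within [1.26, 9.36]; treat ŷ = 68.7790 with caution.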